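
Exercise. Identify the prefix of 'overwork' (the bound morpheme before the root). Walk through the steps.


The word 'overwork' = 'over' (prefix) + 'work' (root). The prefix is 'over'.

over


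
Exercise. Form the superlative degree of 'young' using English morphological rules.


Apply superlative formation (add -est): 'young' -> 'youngest'.

youngest


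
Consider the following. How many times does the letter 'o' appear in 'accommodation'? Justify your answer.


Letter 'o' in 'accommodation': found at position(s) 4, 7, 12 = 3 occurrence(s).

3


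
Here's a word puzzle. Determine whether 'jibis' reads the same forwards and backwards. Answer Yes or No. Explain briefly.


Forward: 'jibis'
Reversed: 'sibij'
They differ.

No


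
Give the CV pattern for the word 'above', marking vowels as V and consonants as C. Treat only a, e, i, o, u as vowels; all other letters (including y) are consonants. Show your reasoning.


Letter mapping: a = V, b = C, o = V, v = C, e = V.

VCVCV


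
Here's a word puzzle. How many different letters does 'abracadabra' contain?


Unique letters in 'abracadabra': {a, b, c, d, r} = 5 distinct letters.

5


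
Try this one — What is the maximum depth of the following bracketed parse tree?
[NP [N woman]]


Count bracket nesting levels:
'[' at pos 0: depth = 1
'[' at pos 4: depth = 2
Maximum depth reached: 2

2


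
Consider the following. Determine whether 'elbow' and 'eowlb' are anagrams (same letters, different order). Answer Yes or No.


Sorted letters of 'elbow': 'below'
Sorted letters of 'eowlb': 'below'
They match.

Yes


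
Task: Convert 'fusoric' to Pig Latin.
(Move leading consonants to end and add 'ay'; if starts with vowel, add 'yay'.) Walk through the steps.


'fusoric': move consonant cluster 'f' to end and add 'ay': 'usoricfay'.

usoricfay


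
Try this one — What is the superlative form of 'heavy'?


Apply superlative formation (consonant + y: change y to i, add -est): 'heavy' -> 'heaviest'.

heaviest


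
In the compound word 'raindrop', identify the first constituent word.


Split 'raindrop' into 'rain' + 'drop'. The first part is 'rain'.

rain


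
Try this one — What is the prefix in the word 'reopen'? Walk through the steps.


The word 'reopen' = 're' (prefix) + 'open' (root). The prefix is 're'.

re


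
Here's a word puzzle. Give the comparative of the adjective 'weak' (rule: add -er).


Apply comparative formation (add -er): 'weak' -> 'weaker'.

weaker


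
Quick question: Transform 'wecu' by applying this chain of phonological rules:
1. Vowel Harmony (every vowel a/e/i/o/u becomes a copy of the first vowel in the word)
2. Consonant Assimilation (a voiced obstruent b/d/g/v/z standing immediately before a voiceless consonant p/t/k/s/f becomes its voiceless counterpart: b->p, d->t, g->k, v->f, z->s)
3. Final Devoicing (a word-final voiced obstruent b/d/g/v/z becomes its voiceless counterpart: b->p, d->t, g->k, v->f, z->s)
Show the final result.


Starting form: 'wecu'
Rule 1: Vowel Harmony: all vowels become 'e' (matching first vowel). 'wecu' -> 'wece'
Rule 2: Consonant Assimilation: no voiced obstruent (b/d/g/v/z) stands immediately before a voiceless consonant (p/t/k/s/f). No change.
Rule 3: Final Devoicing: the word ends in the vowel 'e', not a consonant. No change.
Final form: 'wece'

wece


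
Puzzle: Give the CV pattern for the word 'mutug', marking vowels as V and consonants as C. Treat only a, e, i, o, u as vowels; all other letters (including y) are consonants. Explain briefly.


Letter mapping: m = C, u = V, t = C, u = V, g = C.

CVCVC


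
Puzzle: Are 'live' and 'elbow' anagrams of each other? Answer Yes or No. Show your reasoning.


Sorted letters of 'live': 'eilv'
Sorted letters of 'elbow': 'below'
They do not match.

No


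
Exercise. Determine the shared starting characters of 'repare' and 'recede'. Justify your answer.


Compare from the start: 2 characters match: 're'. Mismatch at position 3: 'p' vs 'c'.

re


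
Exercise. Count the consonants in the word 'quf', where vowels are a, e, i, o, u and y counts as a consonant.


Consonants in 'quf': q, f = 2 consonants.

2


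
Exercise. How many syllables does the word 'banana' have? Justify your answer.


Break 'banana' into syllables: ba-na-na -> ba | na | na = 3 syllables

3 syllables


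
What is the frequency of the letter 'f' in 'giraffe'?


Letter 'f' in 'giraffe': found at position(s) 5, 6 = 2 occurrence(s).

2


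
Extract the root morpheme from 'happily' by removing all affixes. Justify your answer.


Remove suffix '-ly' from 'happily' to get root 'happy'.

happy


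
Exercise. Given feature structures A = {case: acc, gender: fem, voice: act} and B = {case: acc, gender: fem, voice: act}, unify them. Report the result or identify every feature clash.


Compare features:
case: A=acc vs B=acc -> unified: acc
gender: A=fem vs B=fem -> unified: fem
voice: A=act vs B=act -> unified: act
No clashes found.

Unified: {case: acc, gender: fem, voice: act}


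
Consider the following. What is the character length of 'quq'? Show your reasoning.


Spell out 'quq' and number each letter: q(1), u(2), q(3). Total: 3 letters.

3


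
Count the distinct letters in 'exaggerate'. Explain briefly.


Unique letters in 'exaggerate': {a, e, g, r, t, x} = 6 distinct letters.

6


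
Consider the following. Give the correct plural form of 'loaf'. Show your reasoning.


Apply rule: Change -f to -ves. 'loaf' becomes 'loaves'.

loaves


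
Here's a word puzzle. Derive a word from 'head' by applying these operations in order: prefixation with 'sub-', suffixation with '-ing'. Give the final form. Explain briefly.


Step 1: Add prefix 'sub-' to 'head' = 'subhead'
Step 2: Add suffix '-ing' to 'subhead' = 'subheading'

subheading


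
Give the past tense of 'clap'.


Apply rule: Double final consonant and add -ed. 'clap' becomes 'clapped'.

clapped


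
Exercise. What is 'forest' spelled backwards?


Reverse 'forest' character by character: 'tserof'.

tserof


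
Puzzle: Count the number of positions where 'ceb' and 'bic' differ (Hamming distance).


Alignment:
Position 1: 'c' vs 'b' = DIFFER
Position 2: 'e' vs 'i' = DIFFER
Position 3: 'b' vs 'c' = DIFFER
Total differences: 3

3


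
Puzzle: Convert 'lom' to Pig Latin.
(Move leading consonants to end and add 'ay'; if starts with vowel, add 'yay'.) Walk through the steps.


'lom': move consonant cluster 'l' to end and add 'ay': 'omlay'.

omlay


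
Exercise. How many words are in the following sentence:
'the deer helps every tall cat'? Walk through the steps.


Split into words: the | deer | helps | every | tall | cat = 6 words.

6


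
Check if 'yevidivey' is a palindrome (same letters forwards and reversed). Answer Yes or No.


Forward: 'yevidivey'
Reversed: 'yevidivey'
They are identical.

Yes


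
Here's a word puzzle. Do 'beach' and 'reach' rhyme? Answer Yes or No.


Rime (stressed vowel + following sounds) of 'beach': -each = /iːtʃ/
Rime of 'reach': -each = /iːtʃ/
/iːtʃ/ and /iːtʃ/ are the same ending sound, so the words rhyme.

Yes


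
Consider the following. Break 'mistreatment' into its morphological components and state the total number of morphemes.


Step 1: Identify prefix: 'mis' (meaning: wrongly)
Step 2: Identify root: 'treat'
Step 3: Identify suffix(es): 'ment'
Decomposition: mis- (prefix: wrongly) + treat (root) + -ment (suffix: action/result)
Total morphemes: 3

3 morphemes (mis- (prefix: wrongly) + treat (root) + -ment (suffix: action/result))


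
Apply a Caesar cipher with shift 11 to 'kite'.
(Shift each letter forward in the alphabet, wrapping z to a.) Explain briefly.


Shift each letter by 11: k -> v, i -> t, t -> e, e -> p. Result: 'vtep'.

vtep


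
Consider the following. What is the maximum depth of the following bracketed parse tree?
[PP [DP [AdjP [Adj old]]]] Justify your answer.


Count bracket nesting levels:
'[' at pos 0: depth = 1
'[' at pos 4: depth = 2
'[' at pos 8: depth = 3
'[' at pos 14: depth = 4
Maximum depth reached: 4

4


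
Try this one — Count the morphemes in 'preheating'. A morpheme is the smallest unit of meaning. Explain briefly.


Decomposition: pre- (prefix) + heat (root) + -ing (suffix) = 3 morpheme(s)

3 morphemes


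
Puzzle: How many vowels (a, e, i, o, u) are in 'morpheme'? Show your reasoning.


Vowels in 'morpheme': o, e, e = 3 vowels.

3


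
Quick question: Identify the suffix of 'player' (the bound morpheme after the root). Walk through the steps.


The word 'player' = 'play' (root) + '-er' (suffix). The suffix is '-er'.

er


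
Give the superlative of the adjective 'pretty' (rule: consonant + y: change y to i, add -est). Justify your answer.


Apply superlative formation (consonant + y: change y to i, add -est): 'pretty' -> 'prettiest'.

prettiest


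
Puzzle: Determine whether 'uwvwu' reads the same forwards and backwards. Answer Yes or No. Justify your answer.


Forward: 'uwvwu'
Reversed: 'uwvwu'
They are identical.

Yes


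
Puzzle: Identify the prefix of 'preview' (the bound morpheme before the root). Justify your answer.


The word 'preview' = 'pre' (prefix) + 'view' (root). The prefix is 'pre'.

pre


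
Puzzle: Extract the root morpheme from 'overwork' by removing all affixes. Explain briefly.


Remove prefix 'over' from 'overwork' to get root 'work'.

work


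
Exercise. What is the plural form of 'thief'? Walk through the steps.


Apply rule: Change -f to -ves. 'thief' becomes 'thieves'.

thieves


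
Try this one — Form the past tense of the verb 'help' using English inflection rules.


Apply rule: Add -ed. 'help' becomes 'helped'.

helped


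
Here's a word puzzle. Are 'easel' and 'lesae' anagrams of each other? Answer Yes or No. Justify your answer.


Sorted letters of 'easel': 'aeels'
Sorted letters of 'lesae': 'aeels'
They match.

Yes


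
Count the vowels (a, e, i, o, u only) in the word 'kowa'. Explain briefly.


Vowels in 'kowa': o, a = 2 vowels.

2


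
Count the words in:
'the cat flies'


Split into words: the | cat | flies = 3 words.

3


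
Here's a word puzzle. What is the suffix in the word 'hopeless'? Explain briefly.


The word 'hopeless' = 'hope' (root) + '-less' (suffix). The suffix is '-less'.

less


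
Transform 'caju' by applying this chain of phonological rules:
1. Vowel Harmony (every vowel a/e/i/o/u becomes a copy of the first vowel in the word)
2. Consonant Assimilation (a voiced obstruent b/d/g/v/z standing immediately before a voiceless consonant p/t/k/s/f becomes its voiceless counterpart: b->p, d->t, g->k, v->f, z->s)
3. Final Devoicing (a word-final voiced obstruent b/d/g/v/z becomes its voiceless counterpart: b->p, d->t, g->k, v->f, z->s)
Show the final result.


Starting form: 'caju'
Rule 1: Vowel Harmony: all vowels become 'a' (matching first vowel). 'caju' -> 'caja'
Rule 2: Consonant Assimilation: no voiced obstruent (b/d/g/v/z) stands immediately before a voiceless consonant (p/t/k/s/f). No change.
Rule 3: Final Devoicing: the word ends in the vowel 'a', not a consonant. No change.
Final form: 'caja'

caja


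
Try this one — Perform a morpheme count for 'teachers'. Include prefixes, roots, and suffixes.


Decomposition: teach (root) + -er (suffix) + -s (plural) = 3 morpheme(s)

3 morphemes


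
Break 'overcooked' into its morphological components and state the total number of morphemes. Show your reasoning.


Step 1: Identify prefix: 'over' (meaning: excessively)
Step 2: Identify root: 'cook'
Step 3: Identify suffix(es): 'ed'
Decomposition: over- (prefix: excessively) + cook (root) + -ed (suffix: past)
Total morphemes: 3

3 morphemes (over- (prefix: excessively) + cook (root) + -ed (suffix: past))


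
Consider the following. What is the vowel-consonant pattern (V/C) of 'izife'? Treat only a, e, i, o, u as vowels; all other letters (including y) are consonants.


Letter mapping: i = V, z = C, i = V, f = C, e = V.

VCVCV


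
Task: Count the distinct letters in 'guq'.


Unique letters in 'guq': {g, q, u} = 3 distinct letters.

3


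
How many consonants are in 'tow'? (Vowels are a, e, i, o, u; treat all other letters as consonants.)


Consonants in 'tow': t, w = 2 consonants.

2


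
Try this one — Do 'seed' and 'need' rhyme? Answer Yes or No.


Rime (stressed vowel + following sounds) of 'seed': -eed = /iːd/
Rime of 'need': -eed = /iːd/
/iːd/ and /iːd/ are the same ending sound, so the words rhyme.

Yes


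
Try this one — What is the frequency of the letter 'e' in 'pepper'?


Letter 'e' in 'pepper': found at position(s) 2, 5 = 2 occurrence(s).

2


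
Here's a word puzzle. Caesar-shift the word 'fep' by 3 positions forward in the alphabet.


Shift each letter by 3: f -> i, e -> h, p -> s. Result: 'ihs'.

ihs


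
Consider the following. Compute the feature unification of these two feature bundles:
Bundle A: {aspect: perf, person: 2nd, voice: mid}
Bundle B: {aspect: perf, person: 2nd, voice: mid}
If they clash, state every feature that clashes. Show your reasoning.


Compare features:
aspect: A=perf vs B=perf -> unified: perf
person: A=2nd vs B=2nd -> unified: 2nd
voice: A=mid vs B=mid -> unified: mid
No clashes found.

Unified: {aspect: perf, person: 2nd, voice: mid}


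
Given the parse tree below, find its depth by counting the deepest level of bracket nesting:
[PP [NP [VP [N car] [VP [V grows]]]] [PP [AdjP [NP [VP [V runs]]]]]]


Count bracket nesting levels:
'[' at pos 0: depth = 1
'[' at pos 4: depth = 2
'[' at pos 8: depth = 3
'[' at pos 12: depth = 4
'[' at pos 20: depth = 4
'[' at pos 24: depth = 5
'[' at pos 37: depth = 2
'[' at pos 41: depth = 3
'[' at pos 47: depth = 4
'[' at pos 51: depth = 5
'[' at pos 55: depth = 6
Maximum depth reached: 6

6


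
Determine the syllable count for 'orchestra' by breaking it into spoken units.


Break 'orchestra' into syllables: or-ches-tra -> or | ches | tra = 3 syllables

3 syllables


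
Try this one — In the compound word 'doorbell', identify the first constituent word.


Split 'doorbell' into 'door' + 'bell'. The first part is 'door'.

door


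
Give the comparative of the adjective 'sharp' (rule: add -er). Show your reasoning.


Apply comparative formation (add -er): 'sharp' -> 'sharper'.

sharper


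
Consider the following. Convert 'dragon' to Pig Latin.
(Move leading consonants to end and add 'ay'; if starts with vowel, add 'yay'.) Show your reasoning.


'dragon': move consonant cluster 'dr' to end and add 'ay': 'agondray'.

agondray


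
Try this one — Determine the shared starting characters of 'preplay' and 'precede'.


Compare from the start: 3 characters match: 'pre'. Mismatch at position 4: 'p' vs 'c'.

pre


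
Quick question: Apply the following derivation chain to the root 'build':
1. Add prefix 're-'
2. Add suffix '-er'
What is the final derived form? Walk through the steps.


Step 1: Add prefix 're-' to 'build' = 'rebuild'
Step 2: Add suffix '-er' to 'rebuild' = 'rebuilder'

rebuilder


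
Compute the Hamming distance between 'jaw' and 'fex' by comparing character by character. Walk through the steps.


Alignment:
Position 1: 'j' vs 'f' = DIFFER
Position 2: 'a' vs 'e' = DIFFER
Position 3: 'w' vs 'x' = DIFFER
Total differences: 3

3


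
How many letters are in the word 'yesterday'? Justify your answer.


Spell out 'yesterday' and number each letter: y(1), e(2), s(3), t(4), e(5), r(6), d(7), a(8), y(9). Total: 9 letters.

9


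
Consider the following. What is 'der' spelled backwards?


Reverse 'der' character by character: 'red'.

red


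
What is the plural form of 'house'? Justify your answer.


Apply rule: Add -s. 'house' becomes 'houses'.

houses


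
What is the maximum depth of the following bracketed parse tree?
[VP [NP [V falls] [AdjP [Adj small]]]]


Count bracket nesting levels:
'[' at pos 0: depth = 1
'[' at pos 4: depth = 2
'[' at pos 8: depth = 3
'[' at pos 18: depth = 3
'[' at pos 24: depth = 4
Maximum depth reached: 4

4


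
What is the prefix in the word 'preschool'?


The word 'preschool' = 'pre' (prefix) + 'school' (root). The prefix is 'pre'.

pre


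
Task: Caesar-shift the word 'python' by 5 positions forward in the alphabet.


Shift each letter by 5: p -> u, y -> d, t -> y, h -> m, o -> t, n -> s. Result: 'udymts'.

udymts


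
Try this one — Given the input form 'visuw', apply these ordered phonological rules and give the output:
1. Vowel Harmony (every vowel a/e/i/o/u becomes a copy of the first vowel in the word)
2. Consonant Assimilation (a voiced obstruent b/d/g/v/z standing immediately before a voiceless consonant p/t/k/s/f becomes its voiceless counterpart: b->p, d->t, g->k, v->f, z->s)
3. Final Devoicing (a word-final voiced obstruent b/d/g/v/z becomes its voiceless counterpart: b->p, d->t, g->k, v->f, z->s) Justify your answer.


Starting form: 'visuw'
Rule 1: Vowel Harmony: all vowels become 'i' (matching first vowel). 'visuw' -> 'visiw'
Rule 2: Consonant Assimilation: no voiced obstruent (b/d/g/v/z) stands immediately before a voiceless consonant (p/t/k/s/f). No change.
Rule 3: Final Devoicing: final consonant 'w' is not one of the voiced obstruents b/d/g/v/z. No change.
Final form: 'visiw'

visiw


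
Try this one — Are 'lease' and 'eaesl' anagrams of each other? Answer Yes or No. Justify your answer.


Sorted letters of 'lease': 'aeels'
Sorted letters of 'eaesl': 'aeels'
They match.

Yes


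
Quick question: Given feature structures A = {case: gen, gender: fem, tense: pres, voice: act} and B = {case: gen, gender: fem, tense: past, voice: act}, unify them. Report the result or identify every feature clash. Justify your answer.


Compare features:
case: A=gen vs B=gen -> unified: gen
gender: A=fem vs B=fem -> unified: fem
tense: A=pres vs B=past -> CLASH
voice: A=act vs B=act -> unified: act
Clash detected on feature 'tense' (pres vs past); unification fails.

CLASH on 'tense' (pres vs past)


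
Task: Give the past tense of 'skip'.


Apply rule: Double final consonant and add -ed. 'skip' becomes 'skipped'.

skipped


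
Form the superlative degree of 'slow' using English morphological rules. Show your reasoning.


Apply superlative formation (add -est): 'slow' -> 'slowest'.

slowest


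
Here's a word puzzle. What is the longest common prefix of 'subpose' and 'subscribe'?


Compare from the start: 3 characters match: 'sub'. Mismatch at position 4: 'p' vs 's'.

sub


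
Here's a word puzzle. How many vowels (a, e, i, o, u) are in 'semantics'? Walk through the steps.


Vowels in 'semantics': e, a, i = 3 vowels.

3


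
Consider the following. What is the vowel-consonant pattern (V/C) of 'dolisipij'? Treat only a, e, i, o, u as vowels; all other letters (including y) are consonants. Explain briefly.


Letter mapping: d = C, o = V, l = C, i = V, s = C, i = V, p = C, i = V, j = C.

CVCVCVCVC


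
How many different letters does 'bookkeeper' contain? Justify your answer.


Unique letters in 'bookkeeper': {b, e, k, o, p, r} = 6 distinct letters.

6


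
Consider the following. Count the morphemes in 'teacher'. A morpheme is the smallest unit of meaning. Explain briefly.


Decomposition: teach (root) + -er (suffix) = 2 morpheme(s)

2 morphemes


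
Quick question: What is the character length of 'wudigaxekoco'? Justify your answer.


Spell out 'wudigaxekoco' and number each letter: w(1), u(2), d(3), i(4), g(5), a(6), x(7), e(8), k(9), o(10), c(11), o(12). Total: 12 letters.

12


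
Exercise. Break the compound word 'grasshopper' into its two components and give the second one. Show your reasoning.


Split 'grasshopper' into 'grass' + 'hopper'. The second part is 'hopper'.

hopper


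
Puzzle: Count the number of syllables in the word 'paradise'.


Break 'paradise' into syllables: par-a-dise -> par | a | dise = 3 syllables

3 syllables


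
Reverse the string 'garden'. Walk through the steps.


Reverse 'garden' character by character: 'nedrag'.

nedrag


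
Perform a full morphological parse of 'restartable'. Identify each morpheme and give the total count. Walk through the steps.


Step 1: Identify prefix: 're' (meaning: again)
Step 2: Identify root: 'start'
Step 3: Identify suffix(es): 'able'
Decomposition: re- (prefix: again) + start (root) + -able (suffix: capable of)
Total morphemes: 3

3 morphemes (re- (prefix: again) + start (root) + -able (suffix: capable of))


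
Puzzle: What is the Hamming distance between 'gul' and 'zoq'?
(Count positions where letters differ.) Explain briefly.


Alignment:
Position 1: 'g' vs 'z' = DIFFER
Position 2: 'u' vs 'o' = DIFFER
Position 3: 'l' vs 'q' = DIFFER
Total differences: 3

3


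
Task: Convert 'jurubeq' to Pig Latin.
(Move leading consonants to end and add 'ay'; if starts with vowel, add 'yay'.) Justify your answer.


'jurubeq': move consonant cluster 'j' to end and add 'ay': 'urubeqjay'.

urubeqjay


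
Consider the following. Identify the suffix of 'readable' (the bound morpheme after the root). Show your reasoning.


The word 'readable' = 'read' (root) + '-able' (suffix). The suffix is '-able'.

able


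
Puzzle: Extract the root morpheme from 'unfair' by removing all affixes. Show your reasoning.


Remove prefix 'un' from 'unfair' to get root 'fair'.

fair


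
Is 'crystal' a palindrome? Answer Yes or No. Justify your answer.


Forward: 'crystal'
Reversed: 'latsyrc'
They differ.

No


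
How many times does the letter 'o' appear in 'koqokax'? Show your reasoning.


Letter 'o' in 'koqokax': found at position(s) 2, 4 = 2 occurrence(s).

2


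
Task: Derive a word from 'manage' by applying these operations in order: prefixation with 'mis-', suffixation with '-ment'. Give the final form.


Step 1: Add prefix 'mis-' to 'manage' = 'mismanage'
Step 2: Add suffix '-ment' to 'mismanage' = 'mismanagement'

mismanagement


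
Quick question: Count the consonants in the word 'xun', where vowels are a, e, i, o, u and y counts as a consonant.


Consonants in 'xun': x, n = 2 consonants.

2


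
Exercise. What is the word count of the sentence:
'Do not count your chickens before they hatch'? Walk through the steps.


Split into words: Do | not | count | your | chickens | before | they | hatch = 8 words.

8


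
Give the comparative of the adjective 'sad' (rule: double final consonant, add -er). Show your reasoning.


Apply comparative formation (double final consonant, add -er): 'sad' -> 'sadder'.

sadder


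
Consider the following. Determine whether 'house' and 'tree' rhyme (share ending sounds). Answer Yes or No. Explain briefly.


Rime (stressed vowel + following sounds) of 'house': -ouse = /aʊs/
Rime of 'tree': -ee = /iː/
/aʊs/ and /iː/ are different ending sounds, so the words do not rhyme.

No


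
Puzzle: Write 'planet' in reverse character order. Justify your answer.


Reverse 'planet' character by character: 'tenalp'.

tenalp


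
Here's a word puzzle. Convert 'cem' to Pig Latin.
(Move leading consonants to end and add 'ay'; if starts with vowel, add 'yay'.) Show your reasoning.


'cem': move consonant cluster 'c' to end and add 'ay': 'emcay'.

emcay


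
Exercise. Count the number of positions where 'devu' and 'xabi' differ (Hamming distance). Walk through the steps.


Alignment:
Position 1: 'd' vs 'x' = DIFFER
Position 2: 'e' vs 'a' = DIFFER
Position 3: 'v' vs 'b' = DIFFER
Position 4: 'u' vs 'i' = DIFFER
Total differences: 4

4


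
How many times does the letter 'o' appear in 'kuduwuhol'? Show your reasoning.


Letter 'o' in 'kuduwuhol': found at position(s) 8 = 1 occurrence(s).

1


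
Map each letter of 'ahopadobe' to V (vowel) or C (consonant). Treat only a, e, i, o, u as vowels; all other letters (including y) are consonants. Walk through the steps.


Letter mapping: a = V, h = C, o = V, p = C, a = V, d = C, o = V, b = C, e = V.

VCVCVCVCV


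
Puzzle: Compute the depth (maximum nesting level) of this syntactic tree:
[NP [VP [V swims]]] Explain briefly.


Count bracket nesting levels:
'[' at pos 0: depth = 1
'[' at pos 4: depth = 2
'[' at pos 8: depth = 3
Maximum depth reached: 3

3


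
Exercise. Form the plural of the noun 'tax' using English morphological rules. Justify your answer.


Apply rule: Add -es (sibilant/fricative ending). 'tax' becomes 'taxes'.

taxes


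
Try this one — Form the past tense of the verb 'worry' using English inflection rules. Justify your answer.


Apply rule: Change -y to -ied. 'worry' becomes 'worried'.

worried


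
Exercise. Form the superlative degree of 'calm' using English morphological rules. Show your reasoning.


Apply superlative formation (add -est): 'calm' -> 'calmest'.

calmest


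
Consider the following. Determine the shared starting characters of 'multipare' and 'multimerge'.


Compare from the start: 5 characters match: 'multi'. Mismatch at position 6: 'p' vs 'm'.

multi


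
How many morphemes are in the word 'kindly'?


Decomposition: kind (root) + -ly (suffix) = 2 morpheme(s)

2 morphemes


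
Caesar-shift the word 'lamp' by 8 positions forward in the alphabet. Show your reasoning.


Shift each letter by 8: l -> t, a -> i, m -> u, p -> x. Result: 'tiux'.

tiux


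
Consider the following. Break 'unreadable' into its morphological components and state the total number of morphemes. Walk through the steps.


Step 1: Identify prefix: 'un' (meaning: not/reverse)
Step 2: Identify root: 'read'
Step 3: Identify suffix(es): 'able'
Decomposition: un- (prefix: not/reverse) + read (root) + -able (suffix: capable of)
Total morphemes: 3

3 morphemes (un- (prefix: not/reverse) + read (root) + -able (suffix: capable of))


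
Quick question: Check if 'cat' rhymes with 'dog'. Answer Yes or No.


Rime (stressed vowel + following sounds) of 'cat': -at = /æt/
Rime of 'dog': -og = /ɒg/
/æt/ and /ɒg/ are different ending sounds, so the words do not rhyme.

No


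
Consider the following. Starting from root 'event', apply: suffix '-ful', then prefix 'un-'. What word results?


Step 1: Add suffix '-ful' to 'event' = 'eventful'
Step 2: Add prefix 'un-' to 'eventful' = 'uneventful'

uneventful


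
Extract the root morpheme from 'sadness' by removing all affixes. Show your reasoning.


Remove suffix '-ness' from 'sadness' to get root 'sad'.

sad


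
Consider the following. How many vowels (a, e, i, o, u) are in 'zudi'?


Vowels in 'zudi': u, i = 2 vowels.

2


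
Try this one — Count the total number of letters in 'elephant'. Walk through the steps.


Spell out 'elephant' and number each letter: e(1), l(2), e(3), p(4), h(5), a(6), n(7), t(8). Total: 8 letters.

8


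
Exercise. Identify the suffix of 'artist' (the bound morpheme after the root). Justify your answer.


The word 'artist' = 'art' (root) + '-ist' (suffix). The suffix is '-ist'.

ist


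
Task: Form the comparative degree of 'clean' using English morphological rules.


Apply comparative formation (add -er): 'clean' -> 'cleaner'.

cleaner


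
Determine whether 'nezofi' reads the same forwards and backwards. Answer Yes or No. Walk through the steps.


Forward: 'nezofi'
Reversed: 'ifozen'
They differ.

No


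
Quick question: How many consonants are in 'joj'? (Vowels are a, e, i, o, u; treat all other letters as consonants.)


Consonants in 'joj': j, j = 2 consonants.

2


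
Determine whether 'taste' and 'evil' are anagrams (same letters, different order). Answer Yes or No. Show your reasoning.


Sorted letters of 'taste': 'aestt'
Sorted letters of 'evil': 'eilv'
They do not match.

No


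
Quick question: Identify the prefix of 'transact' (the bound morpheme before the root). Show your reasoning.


The word 'transact' = 'trans' (prefix) + 'act' (root). The prefix is 'trans'.

trans


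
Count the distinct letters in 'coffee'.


Unique letters in 'coffee': {c, e, f, o} = 4 distinct letters.

4


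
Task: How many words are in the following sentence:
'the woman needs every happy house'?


Split into words: the | woman | needs | every | happy | house = 6 words.

6


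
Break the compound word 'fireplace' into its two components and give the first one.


Split 'fireplace' into 'fire' + 'place'. The first part is 'fire'.

fire


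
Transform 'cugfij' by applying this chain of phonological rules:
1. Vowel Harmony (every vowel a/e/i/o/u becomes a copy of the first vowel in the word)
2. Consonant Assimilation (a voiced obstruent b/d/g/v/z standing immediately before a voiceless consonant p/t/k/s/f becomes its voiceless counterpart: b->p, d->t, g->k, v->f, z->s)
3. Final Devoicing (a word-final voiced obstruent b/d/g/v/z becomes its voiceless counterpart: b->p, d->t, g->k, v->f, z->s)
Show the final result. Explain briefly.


Starting form: 'cugfij'
Rule 1: Vowel Harmony: all vowels become 'u' (matching first vowel). 'cugfij' -> 'cugfuj'
Rule 2: Consonant Assimilation: voiced obstruent before voiceless consonant becomes voiceless ('gf' -> 'kf'). 'cugfuj' -> 'cukfuj'
Rule 3: Final Devoicing: final consonant 'j' is not one of the voiced obstruents b/d/g/v/z. No change.
Final form: 'cukfuj'

cukfuj


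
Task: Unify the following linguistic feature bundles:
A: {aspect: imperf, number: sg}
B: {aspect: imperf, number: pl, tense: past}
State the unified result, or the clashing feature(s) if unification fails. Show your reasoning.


Compare features:
aspect: A=imperf vs B=imperf -> unified: imperf
number: A=sg vs B=pl -> CLASH
tense: A=_ vs B=past -> unified: past
Clash detected on feature 'number' (sg vs pl); unification fails.

CLASH on 'number' (sg vs pl)


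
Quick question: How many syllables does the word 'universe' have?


Break 'universe' into syllables: u-ni-verse -> u | ni | verse = 3 syllables

3 syllables


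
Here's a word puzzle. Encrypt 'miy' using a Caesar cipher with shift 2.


Shift each letter by 2: m -> o, i -> k, y -> a. Result: 'oka'.

oka


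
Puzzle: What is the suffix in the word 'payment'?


The word 'payment' = 'pay' (root) + '-ment' (suffix). The suffix is '-ment'.

ment


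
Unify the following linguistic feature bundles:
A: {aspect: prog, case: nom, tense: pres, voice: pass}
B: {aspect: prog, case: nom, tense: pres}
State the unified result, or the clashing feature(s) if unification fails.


Compare features:
aspect: A=prog vs B=prog -> unified: prog
case: A=nom vs B=nom -> unified: nom
tense: A=pres vs B=pres -> unified: pres
voice: A=pass vs B=_ -> unified: pass
No clashes found.

Unified: {aspect: prog, case: nom, tense: pres, voice: pass}


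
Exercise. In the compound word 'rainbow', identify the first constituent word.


Split 'rainbow' into 'rain' + 'bow'. The first part is 'rain'.

rain


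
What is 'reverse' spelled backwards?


Reverse 'reverse' character by character: 'esrever'.

esrever


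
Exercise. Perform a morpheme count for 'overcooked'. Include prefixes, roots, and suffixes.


Decomposition: over- (prefix) + cook (root) + -ed (suffix) = 3 morpheme(s)

3 morphemes


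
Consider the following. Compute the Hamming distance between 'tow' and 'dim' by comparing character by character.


Alignment:
Position 1: 't' vs 'd' = DIFFER
Position 2: 'o' vs 'i' = DIFFER
Position 3: 'w' vs 'm' = DIFFER
Total differences: 3

3


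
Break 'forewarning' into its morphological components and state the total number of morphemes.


Step 1: Identify prefix: 'fore' (meaning: before/front)
Step 2: Identify root: 'warn'
Step 3: Identify suffix(es): 'ing'
Decomposition: fore- (prefix: before/front) + warn (root) + -ing (suffix: ongoing action)
Total morphemes: 3

3 morphemes (fore- (prefix: before/front) + warn (root) + -ing (suffix: ongoing action))


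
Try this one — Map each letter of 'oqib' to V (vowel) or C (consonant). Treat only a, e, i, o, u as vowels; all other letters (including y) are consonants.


Letter mapping: o = V, q = C, i = V, b = C.

VCVC


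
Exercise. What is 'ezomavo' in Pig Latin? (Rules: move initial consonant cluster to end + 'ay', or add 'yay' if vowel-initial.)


'ezomavo' starts with a vowel, so add 'yay': 'ezomavoyay'.

ezomavoyay


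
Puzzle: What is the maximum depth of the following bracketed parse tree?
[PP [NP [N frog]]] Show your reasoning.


Count bracket nesting levels:
'[' at pos 0: depth = 1
'[' at pos 4: depth = 2
'[' at pos 8: depth = 3
Maximum depth reached: 3

3


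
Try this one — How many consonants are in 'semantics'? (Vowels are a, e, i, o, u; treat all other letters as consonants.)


Consonants in 'semantics': s, m, n, t, c, s = 6 consonants.

6


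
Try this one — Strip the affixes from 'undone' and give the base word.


Remove prefix 'un' from 'undone' to get root 'done'.

done


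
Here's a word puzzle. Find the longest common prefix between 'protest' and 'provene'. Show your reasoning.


Compare from the start: 3 characters match: 'pro'. Mismatch at position 4: 't' vs 'v'.

pro


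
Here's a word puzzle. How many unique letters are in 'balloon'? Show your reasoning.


Unique letters in 'balloon': {a, b, l, n, o} = 5 distinct letters.

5


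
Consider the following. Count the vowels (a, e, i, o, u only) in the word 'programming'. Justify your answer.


Vowels in 'programming': o, a, i = 3 vowels.

3


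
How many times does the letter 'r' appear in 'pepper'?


Letter 'r' in 'pepper': found at position(s) 6 = 1 occurrence(s).

1


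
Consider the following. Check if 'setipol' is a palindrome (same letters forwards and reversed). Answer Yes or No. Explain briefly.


Forward: 'setipol'
Reversed: 'lopites'
They differ.

No


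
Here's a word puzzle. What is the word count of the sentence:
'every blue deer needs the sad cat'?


Split into words: every | blue | deer | needs | the | sad | cat = 7 words.

7


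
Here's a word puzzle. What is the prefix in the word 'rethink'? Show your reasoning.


The word 'rethink' = 're' (prefix) + 'think' (root). The prefix is 're'.

re


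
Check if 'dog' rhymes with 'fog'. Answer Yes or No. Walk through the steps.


Rime (stressed vowel + following sounds) of 'dog': -og = /ɒg/
Rime of 'fog': -og = /ɒg/
/ɒg/ and /ɒg/ are the same ending sound, so the words rhyme.

Yes


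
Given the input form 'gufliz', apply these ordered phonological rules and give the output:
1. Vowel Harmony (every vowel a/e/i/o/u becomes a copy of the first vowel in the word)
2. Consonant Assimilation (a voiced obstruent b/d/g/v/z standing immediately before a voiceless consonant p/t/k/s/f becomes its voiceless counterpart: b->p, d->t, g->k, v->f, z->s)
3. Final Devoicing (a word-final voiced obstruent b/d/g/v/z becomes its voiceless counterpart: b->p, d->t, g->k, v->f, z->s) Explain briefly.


Starting form: 'gufliz'
Rule 1: Vowel Harmony: all vowels become 'u' (matching first vowel). 'gufliz' -> 'gufluz'
Rule 2: Consonant Assimilation: no voiced obstruent (b/d/g/v/z) stands immediately before a voiceless consonant (p/t/k/s/f). No change.
Rule 3: Final Devoicing: word-final voiced obstruent 'z' becomes voiceless 's'. 'gufluz' -> 'guflus'
Final form: 'guflus'

guflus


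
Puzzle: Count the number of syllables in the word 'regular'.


Break 'regular' into syllables: reg-u-lar -> reg | u | lar = 3 syllables

3 syllables


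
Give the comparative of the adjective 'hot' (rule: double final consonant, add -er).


Apply comparative formation (double final consonant, add -er): 'hot' -> 'hotter'.

hotter


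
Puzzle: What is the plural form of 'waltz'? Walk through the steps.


Apply rule: Add -es (sibilant/fricative ending). 'waltz' becomes 'waltzes'.

waltzes


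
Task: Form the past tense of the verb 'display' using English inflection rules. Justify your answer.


Apply rule: Add -ed. 'display' becomes 'displayed'.

displayed


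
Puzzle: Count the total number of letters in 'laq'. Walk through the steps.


Spell out 'laq' and number each letter: l(1), a(2), q(3). Total: 3 letters.

3


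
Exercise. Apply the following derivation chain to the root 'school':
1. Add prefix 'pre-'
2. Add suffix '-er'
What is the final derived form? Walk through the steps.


Step 1: Add prefix 'pre-' to 'school' = 'preschool'
Step 2: Add suffix '-er' to 'preschool' = 'preschooler'

preschooler


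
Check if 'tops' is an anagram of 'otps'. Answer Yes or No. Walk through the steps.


Sorted letters of 'tops': 'opst'
Sorted letters of 'otps': 'opst'
They match.

Yes


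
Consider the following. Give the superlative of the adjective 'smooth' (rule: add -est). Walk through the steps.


Apply superlative formation (add -est): 'smooth' -> 'smoothest'.

smoothest


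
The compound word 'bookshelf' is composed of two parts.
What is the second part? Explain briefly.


Split 'bookshelf' into 'book' + 'shelf'. The second part is 'shelf'.

shelf


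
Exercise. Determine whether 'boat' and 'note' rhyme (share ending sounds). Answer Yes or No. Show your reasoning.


Rime (stressed vowel + following sounds) of 'boat': -oat = /oʊt/
Rime of 'note': -ote = /oʊt/
/oʊt/ and /oʊt/ are the same ending sound, so the words rhyme.

Yes


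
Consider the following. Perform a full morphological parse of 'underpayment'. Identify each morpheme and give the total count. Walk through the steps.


Step 1: Identify prefix: 'under' (meaning: beneath/insufficient)
Step 2: Identify root: 'pay'
Step 3: Identify suffix(es): 'ment'
Decomposition: under- (prefix: beneath/insufficient) + pay (root) + -ment (suffix: action/result)
Total morphemes: 3

3 morphemes (under- (prefix: beneath/insufficient) + pay (root) + -ment (suffix: action/result))


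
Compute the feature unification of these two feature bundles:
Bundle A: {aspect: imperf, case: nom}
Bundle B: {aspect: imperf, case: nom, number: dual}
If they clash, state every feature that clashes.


Compare features:
aspect: A=imperf vs B=imperf -> unified: imperf
case: A=nom vs B=nom -> unified: nom
number: A=_ vs B=dual -> unified: dual
No clashes found.

Unified: {aspect: imperf, case: nom, number: dual}


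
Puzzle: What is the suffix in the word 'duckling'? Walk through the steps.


The word 'duckling' = 'duck' (root) + '-ling' (suffix). The suffix is '-ling'.

ling


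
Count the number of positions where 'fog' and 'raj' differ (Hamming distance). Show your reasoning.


Alignment:
Position 1: 'f' vs 'r' = DIFFER
Position 2: 'o' vs 'a' = DIFFER
Position 3: 'g' vs 'j' = DIFFER
Total differences: 3

3


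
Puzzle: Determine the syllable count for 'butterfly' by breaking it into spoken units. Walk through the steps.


Break 'butterfly' into syllables: but-ter-fly -> but | ter | fly = 3 syllables

3 syllables


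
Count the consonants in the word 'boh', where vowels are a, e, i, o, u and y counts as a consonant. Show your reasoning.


Consonants in 'boh': b, h = 2 consonants.

2


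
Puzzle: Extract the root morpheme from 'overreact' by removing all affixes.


Remove prefix 'over' from 'overreact' to get root 'react'.

react


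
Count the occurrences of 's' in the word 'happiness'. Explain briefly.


Letter 's' in 'happiness': found at position(s) 8, 9 = 2 occurrence(s).

2


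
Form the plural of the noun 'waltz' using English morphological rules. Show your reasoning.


Apply rule: Add -es (sibilant/fricative ending). 'waltz' becomes 'waltzes'.

waltzes


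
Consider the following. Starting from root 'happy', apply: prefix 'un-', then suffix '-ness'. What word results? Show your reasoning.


Step 1: Add prefix 'un-' to 'happy' = 'unhappy'
Step 2: Add suffix '-ness' to 'unhappy' = 'unhappiness'

unhappiness
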